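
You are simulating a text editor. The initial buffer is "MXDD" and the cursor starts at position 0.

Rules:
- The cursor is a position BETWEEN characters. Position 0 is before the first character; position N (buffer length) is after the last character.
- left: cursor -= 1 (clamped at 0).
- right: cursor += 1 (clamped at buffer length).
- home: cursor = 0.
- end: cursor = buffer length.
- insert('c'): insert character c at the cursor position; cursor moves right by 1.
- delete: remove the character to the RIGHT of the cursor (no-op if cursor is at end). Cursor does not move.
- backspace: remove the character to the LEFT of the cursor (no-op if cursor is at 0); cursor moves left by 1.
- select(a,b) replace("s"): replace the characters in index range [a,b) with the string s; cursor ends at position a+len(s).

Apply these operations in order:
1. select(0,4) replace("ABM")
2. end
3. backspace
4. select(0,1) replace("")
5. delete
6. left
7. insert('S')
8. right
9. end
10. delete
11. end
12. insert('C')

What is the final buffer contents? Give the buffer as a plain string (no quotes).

After op 1 (select(0,4) replace("ABM")): buf='ABM' cursor=3
After op 2 (end): buf='ABM' cursor=3
After op 3 (backspace): buf='AB' cursor=2
After op 4 (select(0,1) replace("")): buf='B' cursor=0
After op 5 (delete): buf='(empty)' cursor=0
After op 6 (left): buf='(empty)' cursor=0
After op 7 (insert('S')): buf='S' cursor=1
After op 8 (right): buf='S' cursor=1
After op 9 (end): buf='S' cursor=1
After op 10 (delete): buf='S' cursor=1
After op 11 (end): buf='S' cursor=1
After op 12 (insert('C')): buf='SC' cursor=2

Answer: SC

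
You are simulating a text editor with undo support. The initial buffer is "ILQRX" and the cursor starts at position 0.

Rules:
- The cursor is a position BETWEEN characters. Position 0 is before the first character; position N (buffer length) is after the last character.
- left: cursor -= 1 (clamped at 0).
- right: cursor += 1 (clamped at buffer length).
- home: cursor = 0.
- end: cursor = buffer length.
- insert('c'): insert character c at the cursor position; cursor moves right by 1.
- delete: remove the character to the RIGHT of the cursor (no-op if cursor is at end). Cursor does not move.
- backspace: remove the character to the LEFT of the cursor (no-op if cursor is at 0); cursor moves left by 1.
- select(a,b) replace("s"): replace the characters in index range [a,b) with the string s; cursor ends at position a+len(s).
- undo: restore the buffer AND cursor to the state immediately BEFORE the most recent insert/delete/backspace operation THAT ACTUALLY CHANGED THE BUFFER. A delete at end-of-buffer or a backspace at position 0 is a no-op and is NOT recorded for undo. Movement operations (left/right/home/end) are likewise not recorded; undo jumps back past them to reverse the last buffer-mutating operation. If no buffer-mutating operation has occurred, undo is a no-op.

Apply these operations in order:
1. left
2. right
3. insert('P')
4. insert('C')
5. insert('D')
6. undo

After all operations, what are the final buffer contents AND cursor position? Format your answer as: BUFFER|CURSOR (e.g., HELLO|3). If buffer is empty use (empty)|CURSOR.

Answer: IPCLQRX|3

Derivation:
After op 1 (left): buf='ILQRX' cursor=0
After op 2 (right): buf='ILQRX' cursor=1
After op 3 (insert('P')): buf='IPLQRX' cursor=2
After op 4 (insert('C')): buf='IPCLQRX' cursor=3
After op 5 (insert('D')): buf='IPCDLQRX' cursor=4
After op 6 (undo): buf='IPCLQRX' cursor=3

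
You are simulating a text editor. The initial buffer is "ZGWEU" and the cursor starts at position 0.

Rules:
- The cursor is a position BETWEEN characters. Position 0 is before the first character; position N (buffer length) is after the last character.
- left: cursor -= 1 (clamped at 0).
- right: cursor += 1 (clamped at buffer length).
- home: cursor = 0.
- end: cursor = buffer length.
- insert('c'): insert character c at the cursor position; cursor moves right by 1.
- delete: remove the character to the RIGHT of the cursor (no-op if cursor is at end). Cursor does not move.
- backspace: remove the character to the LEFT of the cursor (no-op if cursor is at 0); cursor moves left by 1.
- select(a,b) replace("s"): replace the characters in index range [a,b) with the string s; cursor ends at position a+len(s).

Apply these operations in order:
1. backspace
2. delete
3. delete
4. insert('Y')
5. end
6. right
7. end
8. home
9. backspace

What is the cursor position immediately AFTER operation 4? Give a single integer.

After op 1 (backspace): buf='ZGWEU' cursor=0
After op 2 (delete): buf='GWEU' cursor=0
After op 3 (delete): buf='WEU' cursor=0
After op 4 (insert('Y')): buf='YWEU' cursor=1

Answer: 1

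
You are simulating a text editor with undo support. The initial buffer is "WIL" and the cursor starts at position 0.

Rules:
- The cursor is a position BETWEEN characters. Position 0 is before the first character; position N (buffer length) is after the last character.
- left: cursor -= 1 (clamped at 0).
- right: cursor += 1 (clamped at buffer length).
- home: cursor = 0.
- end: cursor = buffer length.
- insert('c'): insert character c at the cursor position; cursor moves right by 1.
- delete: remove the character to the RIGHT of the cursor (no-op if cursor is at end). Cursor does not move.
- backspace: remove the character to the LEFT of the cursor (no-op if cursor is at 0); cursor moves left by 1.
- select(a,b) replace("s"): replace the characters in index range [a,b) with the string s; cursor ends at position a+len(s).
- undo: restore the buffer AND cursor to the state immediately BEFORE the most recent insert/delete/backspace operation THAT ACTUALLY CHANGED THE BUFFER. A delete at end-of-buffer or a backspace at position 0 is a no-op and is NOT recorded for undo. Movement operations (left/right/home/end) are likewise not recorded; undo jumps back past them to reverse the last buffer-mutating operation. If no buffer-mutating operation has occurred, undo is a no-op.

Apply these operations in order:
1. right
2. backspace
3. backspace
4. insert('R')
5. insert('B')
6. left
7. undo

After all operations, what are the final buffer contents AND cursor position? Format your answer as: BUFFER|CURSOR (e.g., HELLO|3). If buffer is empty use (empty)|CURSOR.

Answer: RIL|1

Derivation:
After op 1 (right): buf='WIL' cursor=1
After op 2 (backspace): buf='IL' cursor=0
After op 3 (backspace): buf='IL' cursor=0
After op 4 (insert('R')): buf='RIL' cursor=1
After op 5 (insert('B')): buf='RBIL' cursor=2
After op 6 (left): buf='RBIL' cursor=1
After op 7 (undo): buf='RIL' cursor=1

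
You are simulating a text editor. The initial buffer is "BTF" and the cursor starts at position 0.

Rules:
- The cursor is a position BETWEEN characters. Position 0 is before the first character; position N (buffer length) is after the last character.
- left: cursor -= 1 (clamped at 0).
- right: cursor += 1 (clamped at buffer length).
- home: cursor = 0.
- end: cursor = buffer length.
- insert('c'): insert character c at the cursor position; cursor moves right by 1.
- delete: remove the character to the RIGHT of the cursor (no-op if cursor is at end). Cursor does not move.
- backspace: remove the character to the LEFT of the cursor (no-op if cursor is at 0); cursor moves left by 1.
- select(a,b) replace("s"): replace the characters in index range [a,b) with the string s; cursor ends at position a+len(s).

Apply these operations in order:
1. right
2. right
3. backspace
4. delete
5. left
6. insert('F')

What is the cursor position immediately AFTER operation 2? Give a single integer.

After op 1 (right): buf='BTF' cursor=1
After op 2 (right): buf='BTF' cursor=2

Answer: 2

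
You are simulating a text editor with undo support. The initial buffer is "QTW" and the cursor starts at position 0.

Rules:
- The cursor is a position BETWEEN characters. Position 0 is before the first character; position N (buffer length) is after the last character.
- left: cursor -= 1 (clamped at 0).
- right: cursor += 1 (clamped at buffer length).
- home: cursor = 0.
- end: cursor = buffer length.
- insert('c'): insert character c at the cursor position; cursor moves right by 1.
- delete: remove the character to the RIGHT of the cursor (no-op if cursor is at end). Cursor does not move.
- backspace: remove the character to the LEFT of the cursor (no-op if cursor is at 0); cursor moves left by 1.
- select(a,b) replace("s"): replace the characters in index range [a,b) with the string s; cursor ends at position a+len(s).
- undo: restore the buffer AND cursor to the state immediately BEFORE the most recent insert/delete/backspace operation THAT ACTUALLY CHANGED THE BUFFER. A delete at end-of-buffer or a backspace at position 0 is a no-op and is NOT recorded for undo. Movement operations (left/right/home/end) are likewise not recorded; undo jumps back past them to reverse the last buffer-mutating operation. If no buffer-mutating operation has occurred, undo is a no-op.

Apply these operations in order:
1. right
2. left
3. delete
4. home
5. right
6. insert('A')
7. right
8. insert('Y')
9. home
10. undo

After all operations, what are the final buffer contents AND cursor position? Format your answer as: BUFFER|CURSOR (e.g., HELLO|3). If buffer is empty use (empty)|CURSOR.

After op 1 (right): buf='QTW' cursor=1
After op 2 (left): buf='QTW' cursor=0
After op 3 (delete): buf='TW' cursor=0
After op 4 (home): buf='TW' cursor=0
After op 5 (right): buf='TW' cursor=1
After op 6 (insert('A')): buf='TAW' cursor=2
After op 7 (right): buf='TAW' cursor=3
After op 8 (insert('Y')): buf='TAWY' cursor=4
After op 9 (home): buf='TAWY' cursor=0
After op 10 (undo): buf='TAW' cursor=3

Answer: TAW|3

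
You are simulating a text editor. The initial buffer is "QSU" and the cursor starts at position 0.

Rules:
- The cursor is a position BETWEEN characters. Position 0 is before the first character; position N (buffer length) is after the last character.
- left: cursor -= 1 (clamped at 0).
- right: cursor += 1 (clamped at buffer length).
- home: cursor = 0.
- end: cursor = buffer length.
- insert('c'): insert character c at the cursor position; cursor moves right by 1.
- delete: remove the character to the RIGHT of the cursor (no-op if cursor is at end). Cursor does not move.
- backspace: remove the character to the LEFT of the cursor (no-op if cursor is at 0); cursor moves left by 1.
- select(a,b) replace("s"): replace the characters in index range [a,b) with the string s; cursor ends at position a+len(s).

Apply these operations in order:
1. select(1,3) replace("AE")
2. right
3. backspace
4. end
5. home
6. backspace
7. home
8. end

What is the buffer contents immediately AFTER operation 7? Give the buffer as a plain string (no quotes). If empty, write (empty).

After op 1 (select(1,3) replace("AE")): buf='QAE' cursor=3
After op 2 (right): buf='QAE' cursor=3
After op 3 (backspace): buf='QA' cursor=2
After op 4 (end): buf='QA' cursor=2
After op 5 (home): buf='QA' cursor=0
After op 6 (backspace): buf='QA' cursor=0
After op 7 (home): buf='QA' cursor=0

Answer: QA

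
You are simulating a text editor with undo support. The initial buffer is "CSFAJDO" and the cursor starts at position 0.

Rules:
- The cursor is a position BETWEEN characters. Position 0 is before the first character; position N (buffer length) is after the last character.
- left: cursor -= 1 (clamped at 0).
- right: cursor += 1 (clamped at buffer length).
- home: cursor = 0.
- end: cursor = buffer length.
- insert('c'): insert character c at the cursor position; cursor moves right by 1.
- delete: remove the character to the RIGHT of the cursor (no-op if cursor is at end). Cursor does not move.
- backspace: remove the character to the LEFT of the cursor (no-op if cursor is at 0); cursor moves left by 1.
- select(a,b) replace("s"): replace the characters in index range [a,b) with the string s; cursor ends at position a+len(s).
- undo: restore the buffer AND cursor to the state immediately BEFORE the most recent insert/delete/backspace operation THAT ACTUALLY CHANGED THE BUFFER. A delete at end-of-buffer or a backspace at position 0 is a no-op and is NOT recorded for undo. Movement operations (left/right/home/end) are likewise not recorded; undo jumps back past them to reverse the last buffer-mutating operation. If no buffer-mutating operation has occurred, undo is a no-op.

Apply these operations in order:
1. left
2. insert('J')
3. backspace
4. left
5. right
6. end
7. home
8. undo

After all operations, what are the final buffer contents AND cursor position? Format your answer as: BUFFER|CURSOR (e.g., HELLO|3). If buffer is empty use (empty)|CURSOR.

After op 1 (left): buf='CSFAJDO' cursor=0
After op 2 (insert('J')): buf='JCSFAJDO' cursor=1
After op 3 (backspace): buf='CSFAJDO' cursor=0
After op 4 (left): buf='CSFAJDO' cursor=0
After op 5 (right): buf='CSFAJDO' cursor=1
After op 6 (end): buf='CSFAJDO' cursor=7
After op 7 (home): buf='CSFAJDO' cursor=0
After op 8 (undo): buf='JCSFAJDO' cursor=1

Answer: JCSFAJDO|1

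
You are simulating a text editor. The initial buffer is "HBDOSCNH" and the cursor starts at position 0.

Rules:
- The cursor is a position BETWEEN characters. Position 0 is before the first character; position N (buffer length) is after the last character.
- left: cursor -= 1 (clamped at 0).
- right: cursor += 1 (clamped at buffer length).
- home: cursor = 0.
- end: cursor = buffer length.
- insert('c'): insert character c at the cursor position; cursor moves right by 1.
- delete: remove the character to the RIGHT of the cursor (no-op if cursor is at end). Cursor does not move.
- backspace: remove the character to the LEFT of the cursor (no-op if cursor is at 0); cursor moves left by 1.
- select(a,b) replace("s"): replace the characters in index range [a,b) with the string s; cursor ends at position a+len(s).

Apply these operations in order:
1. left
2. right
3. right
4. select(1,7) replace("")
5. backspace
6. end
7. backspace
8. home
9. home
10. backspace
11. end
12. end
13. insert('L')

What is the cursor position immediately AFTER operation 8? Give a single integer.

Answer: 0

Derivation:
After op 1 (left): buf='HBDOSCNH' cursor=0
After op 2 (right): buf='HBDOSCNH' cursor=1
After op 3 (right): buf='HBDOSCNH' cursor=2
After op 4 (select(1,7) replace("")): buf='HH' cursor=1
After op 5 (backspace): buf='H' cursor=0
After op 6 (end): buf='H' cursor=1
After op 7 (backspace): buf='(empty)' cursor=0
After op 8 (home): buf='(empty)' cursor=0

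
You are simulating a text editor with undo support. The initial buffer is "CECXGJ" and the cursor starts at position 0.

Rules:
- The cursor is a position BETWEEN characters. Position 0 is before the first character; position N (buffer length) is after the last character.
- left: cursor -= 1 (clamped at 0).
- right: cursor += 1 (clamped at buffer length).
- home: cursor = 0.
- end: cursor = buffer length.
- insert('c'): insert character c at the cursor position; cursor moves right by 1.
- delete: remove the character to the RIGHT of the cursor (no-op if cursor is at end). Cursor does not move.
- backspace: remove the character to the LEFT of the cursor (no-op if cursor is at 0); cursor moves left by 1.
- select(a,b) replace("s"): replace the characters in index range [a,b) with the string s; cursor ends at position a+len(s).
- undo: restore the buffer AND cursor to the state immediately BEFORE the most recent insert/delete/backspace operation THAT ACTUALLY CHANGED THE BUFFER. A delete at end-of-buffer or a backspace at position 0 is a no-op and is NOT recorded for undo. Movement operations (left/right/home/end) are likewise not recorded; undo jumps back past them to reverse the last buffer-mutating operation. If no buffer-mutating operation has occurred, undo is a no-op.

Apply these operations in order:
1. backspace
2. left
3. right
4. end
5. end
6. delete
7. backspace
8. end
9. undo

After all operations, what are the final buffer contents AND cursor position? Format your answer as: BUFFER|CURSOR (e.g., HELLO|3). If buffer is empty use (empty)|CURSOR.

Answer: CECXGJ|6

Derivation:
After op 1 (backspace): buf='CECXGJ' cursor=0
After op 2 (left): buf='CECXGJ' cursor=0
After op 3 (right): buf='CECXGJ' cursor=1
After op 4 (end): buf='CECXGJ' cursor=6
After op 5 (end): buf='CECXGJ' cursor=6
After op 6 (delete): buf='CECXGJ' cursor=6
After op 7 (backspace): buf='CECXG' cursor=5
After op 8 (end): buf='CECXG' cursor=5
After op 9 (undo): buf='CECXGJ' cursor=6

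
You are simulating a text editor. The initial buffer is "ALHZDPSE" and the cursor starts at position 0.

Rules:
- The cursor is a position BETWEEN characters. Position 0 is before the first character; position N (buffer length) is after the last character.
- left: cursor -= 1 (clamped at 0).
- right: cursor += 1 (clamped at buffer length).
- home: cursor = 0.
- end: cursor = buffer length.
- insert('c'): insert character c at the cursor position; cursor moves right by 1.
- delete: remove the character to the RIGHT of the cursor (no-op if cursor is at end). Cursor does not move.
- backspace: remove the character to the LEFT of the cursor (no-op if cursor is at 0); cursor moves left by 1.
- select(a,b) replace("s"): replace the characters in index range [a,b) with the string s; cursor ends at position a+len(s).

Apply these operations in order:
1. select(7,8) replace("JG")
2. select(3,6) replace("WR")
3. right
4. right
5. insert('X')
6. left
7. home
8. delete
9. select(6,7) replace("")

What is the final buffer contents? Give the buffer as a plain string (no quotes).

After op 1 (select(7,8) replace("JG")): buf='ALHZDPSJG' cursor=9
After op 2 (select(3,6) replace("WR")): buf='ALHWRSJG' cursor=5
After op 3 (right): buf='ALHWRSJG' cursor=6
After op 4 (right): buf='ALHWRSJG' cursor=7
After op 5 (insert('X')): buf='ALHWRSJXG' cursor=8
After op 6 (left): buf='ALHWRSJXG' cursor=7
After op 7 (home): buf='ALHWRSJXG' cursor=0
After op 8 (delete): buf='LHWRSJXG' cursor=0
After op 9 (select(6,7) replace("")): buf='LHWRSJG' cursor=6

Answer: LHWRSJG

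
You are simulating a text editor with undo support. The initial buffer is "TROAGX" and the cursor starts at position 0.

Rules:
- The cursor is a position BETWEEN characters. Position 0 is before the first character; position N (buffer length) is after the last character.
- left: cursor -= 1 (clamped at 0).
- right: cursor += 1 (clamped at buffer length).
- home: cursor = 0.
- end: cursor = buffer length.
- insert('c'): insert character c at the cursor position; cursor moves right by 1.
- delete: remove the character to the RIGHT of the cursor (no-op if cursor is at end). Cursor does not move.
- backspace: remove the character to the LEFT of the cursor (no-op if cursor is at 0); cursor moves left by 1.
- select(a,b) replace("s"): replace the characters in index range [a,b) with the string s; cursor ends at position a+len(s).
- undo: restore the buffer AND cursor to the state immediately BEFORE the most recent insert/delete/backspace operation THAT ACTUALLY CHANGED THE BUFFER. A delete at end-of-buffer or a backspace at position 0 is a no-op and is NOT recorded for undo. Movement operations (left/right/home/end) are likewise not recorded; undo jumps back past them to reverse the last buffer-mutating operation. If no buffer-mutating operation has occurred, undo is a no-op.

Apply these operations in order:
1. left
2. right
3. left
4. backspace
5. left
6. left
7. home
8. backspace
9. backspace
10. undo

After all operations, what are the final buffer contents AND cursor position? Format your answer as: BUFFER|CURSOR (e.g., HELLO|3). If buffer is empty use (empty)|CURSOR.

Answer: TROAGX|0

Derivation:
After op 1 (left): buf='TROAGX' cursor=0
After op 2 (right): buf='TROAGX' cursor=1
After op 3 (left): buf='TROAGX' cursor=0
After op 4 (backspace): buf='TROAGX' cursor=0
After op 5 (left): buf='TROAGX' cursor=0
After op 6 (left): buf='TROAGX' cursor=0
After op 7 (home): buf='TROAGX' cursor=0
After op 8 (backspace): buf='TROAGX' cursor=0
After op 9 (backspace): buf='TROAGX' cursor=0
After op 10 (undo): buf='TROAGX' cursor=0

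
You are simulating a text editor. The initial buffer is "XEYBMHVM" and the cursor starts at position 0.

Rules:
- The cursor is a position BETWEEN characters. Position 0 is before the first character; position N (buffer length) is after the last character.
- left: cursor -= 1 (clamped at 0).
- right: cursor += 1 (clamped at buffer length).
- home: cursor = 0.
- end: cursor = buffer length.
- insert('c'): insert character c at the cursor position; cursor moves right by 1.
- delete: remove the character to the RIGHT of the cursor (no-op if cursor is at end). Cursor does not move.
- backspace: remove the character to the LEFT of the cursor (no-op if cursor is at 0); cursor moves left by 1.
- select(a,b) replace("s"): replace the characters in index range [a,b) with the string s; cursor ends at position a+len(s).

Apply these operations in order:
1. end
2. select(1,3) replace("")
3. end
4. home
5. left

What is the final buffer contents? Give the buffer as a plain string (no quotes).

After op 1 (end): buf='XEYBMHVM' cursor=8
After op 2 (select(1,3) replace("")): buf='XBMHVM' cursor=1
After op 3 (end): buf='XBMHVM' cursor=6
After op 4 (home): buf='XBMHVM' cursor=0
After op 5 (left): buf='XBMHVM' cursor=0

Answer: XBMHVM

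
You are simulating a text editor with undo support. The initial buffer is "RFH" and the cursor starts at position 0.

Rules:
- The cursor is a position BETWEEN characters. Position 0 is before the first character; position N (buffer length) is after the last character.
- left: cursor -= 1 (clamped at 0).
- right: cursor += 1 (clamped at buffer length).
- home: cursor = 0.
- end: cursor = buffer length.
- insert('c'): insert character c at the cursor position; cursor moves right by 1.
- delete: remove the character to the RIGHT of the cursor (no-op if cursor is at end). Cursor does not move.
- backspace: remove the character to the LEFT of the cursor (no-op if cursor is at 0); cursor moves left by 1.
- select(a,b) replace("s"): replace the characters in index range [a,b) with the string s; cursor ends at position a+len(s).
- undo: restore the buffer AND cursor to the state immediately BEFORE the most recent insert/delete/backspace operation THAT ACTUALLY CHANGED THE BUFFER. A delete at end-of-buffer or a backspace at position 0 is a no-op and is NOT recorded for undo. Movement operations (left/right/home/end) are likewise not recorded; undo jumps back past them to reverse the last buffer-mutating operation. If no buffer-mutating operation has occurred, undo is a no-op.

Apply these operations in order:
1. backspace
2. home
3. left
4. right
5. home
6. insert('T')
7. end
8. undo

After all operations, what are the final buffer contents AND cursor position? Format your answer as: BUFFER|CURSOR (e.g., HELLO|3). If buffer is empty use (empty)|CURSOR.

Answer: RFH|0

Derivation:
After op 1 (backspace): buf='RFH' cursor=0
After op 2 (home): buf='RFH' cursor=0
After op 3 (left): buf='RFH' cursor=0
After op 4 (right): buf='RFH' cursor=1
After op 5 (home): buf='RFH' cursor=0
After op 6 (insert('T')): buf='TRFH' cursor=1
After op 7 (end): buf='TRFH' cursor=4
After op 8 (undo): buf='RFH' cursor=0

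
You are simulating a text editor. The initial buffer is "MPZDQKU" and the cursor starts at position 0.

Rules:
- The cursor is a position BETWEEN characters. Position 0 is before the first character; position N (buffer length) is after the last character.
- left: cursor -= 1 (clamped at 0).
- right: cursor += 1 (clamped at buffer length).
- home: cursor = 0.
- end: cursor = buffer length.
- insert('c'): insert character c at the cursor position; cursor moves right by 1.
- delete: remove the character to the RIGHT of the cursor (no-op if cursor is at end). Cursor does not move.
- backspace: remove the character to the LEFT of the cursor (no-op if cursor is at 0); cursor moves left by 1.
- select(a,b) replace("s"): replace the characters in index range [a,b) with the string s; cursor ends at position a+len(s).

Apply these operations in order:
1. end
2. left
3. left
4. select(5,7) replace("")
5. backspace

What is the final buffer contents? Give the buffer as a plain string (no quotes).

Answer: MPZD

Derivation:
After op 1 (end): buf='MPZDQKU' cursor=7
After op 2 (left): buf='MPZDQKU' cursor=6
After op 3 (left): buf='MPZDQKU' cursor=5
After op 4 (select(5,7) replace("")): buf='MPZDQ' cursor=5
After op 5 (backspace): buf='MPZD' cursor=4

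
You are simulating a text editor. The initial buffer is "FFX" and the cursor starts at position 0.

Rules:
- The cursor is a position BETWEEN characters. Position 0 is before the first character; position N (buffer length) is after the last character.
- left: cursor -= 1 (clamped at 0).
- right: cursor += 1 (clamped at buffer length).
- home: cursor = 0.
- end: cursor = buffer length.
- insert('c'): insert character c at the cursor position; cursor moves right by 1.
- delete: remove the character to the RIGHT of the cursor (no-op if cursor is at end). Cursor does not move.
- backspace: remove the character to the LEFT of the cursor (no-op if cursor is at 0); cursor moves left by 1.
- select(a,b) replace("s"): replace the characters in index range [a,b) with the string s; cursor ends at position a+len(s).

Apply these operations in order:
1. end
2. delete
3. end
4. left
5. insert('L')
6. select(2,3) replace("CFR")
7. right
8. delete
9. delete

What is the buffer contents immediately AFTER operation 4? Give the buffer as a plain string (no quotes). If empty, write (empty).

After op 1 (end): buf='FFX' cursor=3
After op 2 (delete): buf='FFX' cursor=3
After op 3 (end): buf='FFX' cursor=3
After op 4 (left): buf='FFX' cursor=2

Answer: FFX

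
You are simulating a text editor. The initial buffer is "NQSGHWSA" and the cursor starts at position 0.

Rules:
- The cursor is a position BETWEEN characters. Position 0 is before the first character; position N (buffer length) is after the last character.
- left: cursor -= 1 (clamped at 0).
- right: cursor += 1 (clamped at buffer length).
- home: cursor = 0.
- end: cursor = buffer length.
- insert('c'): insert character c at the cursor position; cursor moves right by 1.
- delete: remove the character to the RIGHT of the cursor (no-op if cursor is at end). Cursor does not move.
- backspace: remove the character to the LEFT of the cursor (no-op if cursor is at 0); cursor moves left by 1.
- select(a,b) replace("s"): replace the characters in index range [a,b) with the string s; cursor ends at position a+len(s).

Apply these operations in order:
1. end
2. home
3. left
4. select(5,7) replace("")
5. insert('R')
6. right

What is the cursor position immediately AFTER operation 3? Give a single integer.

After op 1 (end): buf='NQSGHWSA' cursor=8
After op 2 (home): buf='NQSGHWSA' cursor=0
After op 3 (left): buf='NQSGHWSA' cursor=0

Answer: 0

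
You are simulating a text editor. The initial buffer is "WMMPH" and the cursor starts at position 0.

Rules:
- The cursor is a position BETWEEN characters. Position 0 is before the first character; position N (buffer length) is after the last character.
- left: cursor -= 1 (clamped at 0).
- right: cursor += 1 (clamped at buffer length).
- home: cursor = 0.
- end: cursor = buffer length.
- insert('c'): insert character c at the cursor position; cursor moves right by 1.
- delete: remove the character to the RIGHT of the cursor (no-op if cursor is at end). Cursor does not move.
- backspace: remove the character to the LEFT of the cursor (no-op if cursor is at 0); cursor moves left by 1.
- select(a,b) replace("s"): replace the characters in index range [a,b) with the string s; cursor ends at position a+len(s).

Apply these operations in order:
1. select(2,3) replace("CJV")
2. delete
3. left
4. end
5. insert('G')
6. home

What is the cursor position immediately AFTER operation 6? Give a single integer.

Answer: 0

Derivation:
After op 1 (select(2,3) replace("CJV")): buf='WMCJVPH' cursor=5
After op 2 (delete): buf='WMCJVH' cursor=5
After op 3 (left): buf='WMCJVH' cursor=4
After op 4 (end): buf='WMCJVH' cursor=6
After op 5 (insert('G')): buf='WMCJVHG' cursor=7
After op 6 (home): buf='WMCJVHG' cursor=0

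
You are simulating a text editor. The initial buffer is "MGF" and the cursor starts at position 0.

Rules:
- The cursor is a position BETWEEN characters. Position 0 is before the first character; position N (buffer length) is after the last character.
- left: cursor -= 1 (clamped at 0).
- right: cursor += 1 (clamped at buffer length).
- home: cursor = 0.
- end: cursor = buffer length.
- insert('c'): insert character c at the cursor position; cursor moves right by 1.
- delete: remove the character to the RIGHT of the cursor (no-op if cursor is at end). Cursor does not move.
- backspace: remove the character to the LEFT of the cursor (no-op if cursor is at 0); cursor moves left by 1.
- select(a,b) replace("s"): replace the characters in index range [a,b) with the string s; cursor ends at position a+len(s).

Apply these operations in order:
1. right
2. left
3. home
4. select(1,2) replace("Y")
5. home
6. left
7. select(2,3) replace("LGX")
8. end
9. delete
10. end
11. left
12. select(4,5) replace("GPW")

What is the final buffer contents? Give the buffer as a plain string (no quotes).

Answer: MYLGGPW

Derivation:
After op 1 (right): buf='MGF' cursor=1
After op 2 (left): buf='MGF' cursor=0
After op 3 (home): buf='MGF' cursor=0
After op 4 (select(1,2) replace("Y")): buf='MYF' cursor=2
After op 5 (home): buf='MYF' cursor=0
After op 6 (left): buf='MYF' cursor=0
After op 7 (select(2,3) replace("LGX")): buf='MYLGX' cursor=5
After op 8 (end): buf='MYLGX' cursor=5
After op 9 (delete): buf='MYLGX' cursor=5
After op 10 (end): buf='MYLGX' cursor=5
After op 11 (left): buf='MYLGX' cursor=4
After op 12 (select(4,5) replace("GPW")): buf='MYLGGPW' cursor=7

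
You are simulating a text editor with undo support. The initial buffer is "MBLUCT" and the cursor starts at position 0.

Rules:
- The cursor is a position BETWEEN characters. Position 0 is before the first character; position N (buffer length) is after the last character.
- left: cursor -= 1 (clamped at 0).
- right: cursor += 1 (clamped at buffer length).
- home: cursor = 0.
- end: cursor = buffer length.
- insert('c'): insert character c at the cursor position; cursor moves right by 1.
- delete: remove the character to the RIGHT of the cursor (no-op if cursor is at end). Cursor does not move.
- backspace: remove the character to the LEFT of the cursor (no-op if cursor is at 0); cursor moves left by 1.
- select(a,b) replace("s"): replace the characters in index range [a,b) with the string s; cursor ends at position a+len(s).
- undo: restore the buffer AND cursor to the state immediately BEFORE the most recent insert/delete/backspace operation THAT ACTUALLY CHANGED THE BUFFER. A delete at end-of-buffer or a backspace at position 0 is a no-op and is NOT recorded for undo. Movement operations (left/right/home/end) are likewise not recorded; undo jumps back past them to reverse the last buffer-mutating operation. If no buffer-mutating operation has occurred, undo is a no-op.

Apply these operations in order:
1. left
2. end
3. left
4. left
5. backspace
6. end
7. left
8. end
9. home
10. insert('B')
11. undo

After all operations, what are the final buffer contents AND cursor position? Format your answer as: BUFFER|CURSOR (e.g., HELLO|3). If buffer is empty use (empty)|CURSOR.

After op 1 (left): buf='MBLUCT' cursor=0
After op 2 (end): buf='MBLUCT' cursor=6
After op 3 (left): buf='MBLUCT' cursor=5
After op 4 (left): buf='MBLUCT' cursor=4
After op 5 (backspace): buf='MBLCT' cursor=3
After op 6 (end): buf='MBLCT' cursor=5
After op 7 (left): buf='MBLCT' cursor=4
After op 8 (end): buf='MBLCT' cursor=5
After op 9 (home): buf='MBLCT' cursor=0
After op 10 (insert('B')): buf='BMBLCT' cursor=1
After op 11 (undo): buf='MBLCT' cursor=0

Answer: MBLCT|0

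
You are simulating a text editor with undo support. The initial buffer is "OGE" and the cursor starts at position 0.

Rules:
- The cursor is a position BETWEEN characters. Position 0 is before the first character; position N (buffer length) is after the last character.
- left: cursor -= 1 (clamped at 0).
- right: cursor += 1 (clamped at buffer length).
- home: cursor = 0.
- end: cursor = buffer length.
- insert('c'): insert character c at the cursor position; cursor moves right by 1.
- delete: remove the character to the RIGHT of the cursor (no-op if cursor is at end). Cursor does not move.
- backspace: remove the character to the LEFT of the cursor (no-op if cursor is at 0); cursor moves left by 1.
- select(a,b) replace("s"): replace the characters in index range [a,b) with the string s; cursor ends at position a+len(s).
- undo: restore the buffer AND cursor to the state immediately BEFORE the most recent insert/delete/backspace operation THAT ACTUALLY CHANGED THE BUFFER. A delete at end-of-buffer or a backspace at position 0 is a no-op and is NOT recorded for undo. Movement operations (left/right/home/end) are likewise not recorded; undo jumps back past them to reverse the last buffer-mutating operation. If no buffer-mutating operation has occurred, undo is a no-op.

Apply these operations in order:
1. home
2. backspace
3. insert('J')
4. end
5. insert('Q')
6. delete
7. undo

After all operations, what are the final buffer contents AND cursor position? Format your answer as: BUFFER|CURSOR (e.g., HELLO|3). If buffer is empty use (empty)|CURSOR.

After op 1 (home): buf='OGE' cursor=0
After op 2 (backspace): buf='OGE' cursor=0
After op 3 (insert('J')): buf='JOGE' cursor=1
After op 4 (end): buf='JOGE' cursor=4
After op 5 (insert('Q')): buf='JOGEQ' cursor=5
After op 6 (delete): buf='JOGEQ' cursor=5
After op 7 (undo): buf='JOGE' cursor=4

Answer: JOGE|4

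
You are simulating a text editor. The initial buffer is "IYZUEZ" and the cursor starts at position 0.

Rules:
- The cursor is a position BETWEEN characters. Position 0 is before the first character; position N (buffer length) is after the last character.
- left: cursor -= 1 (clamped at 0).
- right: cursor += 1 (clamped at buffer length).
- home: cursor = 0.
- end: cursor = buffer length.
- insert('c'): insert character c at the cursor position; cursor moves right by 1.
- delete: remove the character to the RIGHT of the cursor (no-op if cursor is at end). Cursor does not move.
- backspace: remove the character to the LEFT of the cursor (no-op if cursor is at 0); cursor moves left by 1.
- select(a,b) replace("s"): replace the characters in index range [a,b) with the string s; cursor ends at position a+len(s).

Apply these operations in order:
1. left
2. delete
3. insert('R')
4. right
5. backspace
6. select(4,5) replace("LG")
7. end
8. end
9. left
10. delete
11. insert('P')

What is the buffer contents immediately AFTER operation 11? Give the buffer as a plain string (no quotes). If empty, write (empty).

After op 1 (left): buf='IYZUEZ' cursor=0
After op 2 (delete): buf='YZUEZ' cursor=0
After op 3 (insert('R')): buf='RYZUEZ' cursor=1
After op 4 (right): buf='RYZUEZ' cursor=2
After op 5 (backspace): buf='RZUEZ' cursor=1
After op 6 (select(4,5) replace("LG")): buf='RZUELG' cursor=6
After op 7 (end): buf='RZUELG' cursor=6
After op 8 (end): buf='RZUELG' cursor=6
After op 9 (left): buf='RZUELG' cursor=5
After op 10 (delete): buf='RZUEL' cursor=5
After op 11 (insert('P')): buf='RZUELP' cursor=6

Answer: RZUELP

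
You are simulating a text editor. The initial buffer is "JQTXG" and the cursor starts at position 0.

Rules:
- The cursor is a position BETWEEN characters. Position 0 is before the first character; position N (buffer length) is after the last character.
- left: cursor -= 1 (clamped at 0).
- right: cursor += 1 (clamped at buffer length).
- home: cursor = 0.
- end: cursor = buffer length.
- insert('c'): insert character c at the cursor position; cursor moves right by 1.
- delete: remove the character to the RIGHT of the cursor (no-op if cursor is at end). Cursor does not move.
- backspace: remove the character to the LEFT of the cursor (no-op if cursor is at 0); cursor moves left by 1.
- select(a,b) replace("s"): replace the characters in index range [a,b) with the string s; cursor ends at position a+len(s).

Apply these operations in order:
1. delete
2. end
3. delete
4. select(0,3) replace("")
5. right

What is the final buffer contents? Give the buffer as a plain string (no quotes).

After op 1 (delete): buf='QTXG' cursor=0
After op 2 (end): buf='QTXG' cursor=4
After op 3 (delete): buf='QTXG' cursor=4
After op 4 (select(0,3) replace("")): buf='G' cursor=0
After op 5 (right): buf='G' cursor=1

Answer: G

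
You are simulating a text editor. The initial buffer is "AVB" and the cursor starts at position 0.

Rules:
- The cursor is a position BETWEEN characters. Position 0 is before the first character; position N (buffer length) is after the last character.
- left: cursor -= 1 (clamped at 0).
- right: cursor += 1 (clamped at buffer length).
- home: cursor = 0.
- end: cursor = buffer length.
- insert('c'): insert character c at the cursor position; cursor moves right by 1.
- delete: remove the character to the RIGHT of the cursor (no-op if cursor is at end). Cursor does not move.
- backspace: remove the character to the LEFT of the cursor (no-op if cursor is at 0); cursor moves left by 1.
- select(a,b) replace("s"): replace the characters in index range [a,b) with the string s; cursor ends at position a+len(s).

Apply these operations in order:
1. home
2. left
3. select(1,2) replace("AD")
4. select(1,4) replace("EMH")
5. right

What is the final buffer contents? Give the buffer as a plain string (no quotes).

After op 1 (home): buf='AVB' cursor=0
After op 2 (left): buf='AVB' cursor=0
After op 3 (select(1,2) replace("AD")): buf='AADB' cursor=3
After op 4 (select(1,4) replace("EMH")): buf='AEMH' cursor=4
After op 5 (right): buf='AEMH' cursor=4

Answer: AEMH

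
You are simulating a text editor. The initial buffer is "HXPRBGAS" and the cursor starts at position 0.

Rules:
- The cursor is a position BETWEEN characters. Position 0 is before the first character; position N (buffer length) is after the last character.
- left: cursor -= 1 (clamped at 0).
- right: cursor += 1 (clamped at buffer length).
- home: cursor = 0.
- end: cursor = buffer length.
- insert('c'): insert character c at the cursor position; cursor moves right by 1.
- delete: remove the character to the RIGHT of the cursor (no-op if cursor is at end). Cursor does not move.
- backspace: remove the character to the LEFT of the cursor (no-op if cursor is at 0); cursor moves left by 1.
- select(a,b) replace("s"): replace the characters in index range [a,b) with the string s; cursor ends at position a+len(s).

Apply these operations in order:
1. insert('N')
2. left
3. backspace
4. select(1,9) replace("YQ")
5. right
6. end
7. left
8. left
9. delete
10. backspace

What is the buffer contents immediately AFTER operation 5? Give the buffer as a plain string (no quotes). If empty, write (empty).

Answer: NYQ

Derivation:
After op 1 (insert('N')): buf='NHXPRBGAS' cursor=1
After op 2 (left): buf='NHXPRBGAS' cursor=0
After op 3 (backspace): buf='NHXPRBGAS' cursor=0
After op 4 (select(1,9) replace("YQ")): buf='NYQ' cursor=3
After op 5 (right): buf='NYQ' cursor=3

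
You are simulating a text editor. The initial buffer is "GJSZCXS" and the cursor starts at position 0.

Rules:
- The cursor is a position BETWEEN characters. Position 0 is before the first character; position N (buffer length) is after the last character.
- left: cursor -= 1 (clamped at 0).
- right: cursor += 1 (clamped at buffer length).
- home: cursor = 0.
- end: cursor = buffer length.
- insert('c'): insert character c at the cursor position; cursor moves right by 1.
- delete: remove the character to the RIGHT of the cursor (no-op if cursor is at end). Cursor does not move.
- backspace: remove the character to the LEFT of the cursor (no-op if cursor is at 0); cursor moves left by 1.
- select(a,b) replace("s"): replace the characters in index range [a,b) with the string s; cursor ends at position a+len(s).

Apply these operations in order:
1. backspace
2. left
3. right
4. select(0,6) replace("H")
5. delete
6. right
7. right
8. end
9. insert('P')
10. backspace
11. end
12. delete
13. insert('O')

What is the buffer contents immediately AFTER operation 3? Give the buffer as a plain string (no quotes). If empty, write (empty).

Answer: GJSZCXS

Derivation:
After op 1 (backspace): buf='GJSZCXS' cursor=0
After op 2 (left): buf='GJSZCXS' cursor=0
After op 3 (right): buf='GJSZCXS' cursor=1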